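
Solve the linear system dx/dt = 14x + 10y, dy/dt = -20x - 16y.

x(t) = C_1e^(4t) + C_2e^(-6t), y(t) = -C_1e^(4t) - 2C_2e^(-6t)

Coefficient matrix A = [[14, 10], [-20, -16]].
Characteristic polynomial det(A - λI) = λ^2 + 2λ - 24 = 0.
Eigenvalues λ = 4, -6.
For λ=4: (A-λI) row 1 is [10, 10], so an eigenvector is (1, -1).
For λ=-6: (A-λI) row 1 is [20, 10], so an eigenvector is (1, -2).
General solution: C_1e^(4t)(1,-1) + C_2e^(-6t)(1,-2).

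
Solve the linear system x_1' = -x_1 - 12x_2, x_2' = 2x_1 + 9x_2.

x_1(t) = 3K_1e^(3t) - 2K_2e^(5t), x_2(t) = -K_1e^(3t) + K_2e^(5t)

Coefficient matrix A = [[-1, -12], [2, 9]].
Characteristic polynomial det(A - λI) = λ^2 - 8λ + 15 = 0.
Eigenvalues λ = 3, 5.
For λ=3: (A-λI) row 1 is [-4, -12], so an eigenvector is (3, -1).
For λ=5: (A-λI) row 1 is [-6, -12], so an eigenvector is (-2, 1).
General solution: K_1e^(3t)(3,-1) + K_2e^(5t)(-2,1).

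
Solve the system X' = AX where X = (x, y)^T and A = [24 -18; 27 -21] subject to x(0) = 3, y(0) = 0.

Coefficient matrix A = [[24, -18], [27, -21]].
Characteristic polynomial det(A - λI) = λ^2 - 3λ - 18 = 0.
Eigenvalues λ = 6, -3.
For λ=6: (A-λI) row 1 is [18, -18], so an eigenvector is (1, 1).
For λ=-3: (A-λI) row 1 is [27, -18], so an eigenvector is (2, 3).
General solution: K_1e^(6t)(1,1) + K_2e^(-3t)(2,3).
Applying x(0)=3, y(0)=0 gives K_1=9, K_2=-3.

x(t) = 9e^(6t) - 6e^(-3t), y(t) = 9e^(6t) - 9e^(-3t)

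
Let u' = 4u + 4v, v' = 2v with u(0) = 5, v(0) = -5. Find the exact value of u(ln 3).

-315

A = [[4,4],[0,2]]; eigenvalues λ = 4, 2.
Eigenvectors: (1,0) for λ=4, (2,-1) for λ=2.
From the initial condition, c_1 = -5, c_2 = 5.
u(ln 3) = (-5)(3^4)(1) + (5)(3^2)(2) = -315.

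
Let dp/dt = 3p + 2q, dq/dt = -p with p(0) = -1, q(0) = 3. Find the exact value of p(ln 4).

A = [[3,2],[-1,0]]; eigenvalues λ = 2, 1.
Eigenvectors: (-2,1) for λ=2, (-1,1) for λ=1.
From the initial condition, c_1 = -2, c_2 = 5.
p(ln 4) = (-2)(4^2)(-2) + (5)(4^1)(-1) = 44.

44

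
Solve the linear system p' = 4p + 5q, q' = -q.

p(t) = c_1e^(-t) + c_2e^(4t), q(t) = -c_1e^(-t)

Coefficient matrix A = [[4, 5], [0, -1]].
Characteristic polynomial det(A - λI) = λ^2 - 3λ - 4 = 0.
Eigenvalues λ = -1, 4.
For λ=-1: (A-λI) row 1 is [5, 5], so an eigenvector is (1, -1).
For λ=4: (A-λI) row 1 is [0, 5], so an eigenvector is (1, 0).
General solution: c_1e^(-t)(1,-1) + c_2e^(4t)(1,0).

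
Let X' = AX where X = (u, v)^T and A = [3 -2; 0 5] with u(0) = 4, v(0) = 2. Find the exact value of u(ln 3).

-324

A = [[3,-2],[0,5]]; eigenvalues λ = 3, 5.
Eigenvectors: (-1,0) for λ=3, (1,-1) for λ=5.
From the initial condition, c_1 = -6, c_2 = -2.
u(ln 3) = (-6)(3^3)(-1) + (-2)(3^5)(1) = -324.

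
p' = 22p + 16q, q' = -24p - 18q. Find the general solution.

Coefficient matrix A = [[22, 16], [-24, -18]].
Characteristic polynomial det(A - λI) = λ^2 - 4λ - 12 = 0.
Eigenvalues λ = -2, 6.
For λ=-2: (A-λI) row 1 is [24, 16], so an eigenvector is (-2, 3).
For λ=6: (A-λI) row 1 is [16, 16], so an eigenvector is (-1, 1).
General solution: K_1e^(-2t)(-2,3) + K_2e^(6t)(-1,1).

p(t) = -2K_1e^(-2t) - K_2e^(6t), q(t) = 3K_1e^(-2t) + K_2e^(6t)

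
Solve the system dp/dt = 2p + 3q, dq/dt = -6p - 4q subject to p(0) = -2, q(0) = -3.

Coefficient matrix A = [[2, 3], [-6, -4]].
Characteristic polynomial det(A - λI) = λ^2 + 2λ + 10 = 0.
Eigenvalues λ = -1 ± 3i (complex conjugate pair).
For λ=-1+3i: an eigenvector is (0,1) - i(1,-1) = (0 - i, 1 + i).
A real fundamental pair from Re and Im of e^((-1+3i)t)v: X_1 = e^(-t)(cos(3t)·(0,1) + sin(3t)·(1,-1)), X_2 = e^(-t)(sin(3t)·(0,1) - cos(3t)·(1,-1)).
General solution: C_1X_1 + C_2X_2.
Applying p(0)=-2, q(0)=-3 gives C_1=-5, C_2=2.

p(t) = -5e^(-t)sin(3t) - 2e^(-t)cos(3t), q(t) = 7e^(-t)sin(3t) - 3e^(-t)cos(3t)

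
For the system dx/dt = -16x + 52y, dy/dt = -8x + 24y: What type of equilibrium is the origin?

unstable spiral

A = [[-16,52],[-8,24]]; det(A-λI) = λ^2 - 8λ + 32.
λ = 4 ± 4i: positive real part.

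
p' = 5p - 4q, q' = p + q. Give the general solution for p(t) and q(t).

p(t) = -2c_1e^(3t) - 2c_2te^(3t) + c_2e^(3t), q(t) = -c_1e^(3t) - c_2te^(3t) + c_2e^(3t)

Coefficient matrix A = [[5, -4], [1, 1]].
Characteristic polynomial det(A - λI) = λ^2 - 6λ + 9 = 0.
Single eigenvalue λ = 3 with algebraic multiplicity 2.
Eigenvector v = (-2,-1); generalized eigenvector w with (A-λI)w=v is (1,1).
General solution: e^(3t)[c_1·v + c_2·(t·v + w)].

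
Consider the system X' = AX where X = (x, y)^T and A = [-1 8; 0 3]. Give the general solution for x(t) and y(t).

Coefficient matrix A = [[-1, 8], [0, 3]].
Characteristic polynomial det(A - λI) = λ^2 - 2λ - 3 = 0.
Eigenvalues λ = -1, 3.
For λ=-1: (A-λI) row 1 is [0, 8], so an eigenvector is (-1, 0).
For λ=3: (A-λI) row 1 is [-4, 8], so an eigenvector is (2, 1).
General solution: K_1e^(-t)(-1,0) + K_2e^(3t)(2,1).

x(t) = -K_1e^(-t) + 2K_2e^(3t), y(t) = K_2e^(3t)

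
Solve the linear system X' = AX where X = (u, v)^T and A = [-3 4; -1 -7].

u(t) = -2K_1e^(-5t) - 2K_2te^(-5t) + 3K_2e^(-5t), v(t) = K_1e^(-5t) + K_2te^(-5t) - 2K_2e^(-5t)

Coefficient matrix A = [[-3, 4], [-1, -7]].
Characteristic polynomial det(A - λI) = λ^2 + 10λ + 25 = 0.
Single eigenvalue λ = -5 with algebraic multiplicity 2.
Eigenvector v = (-2,1); generalized eigenvector w with (A-λI)w=v is (3,-2).
General solution: e^(-5t)[K_1·v + K_2·(t·v + w)].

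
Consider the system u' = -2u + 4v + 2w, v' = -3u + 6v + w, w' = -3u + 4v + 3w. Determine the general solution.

Coefficient matrix A = [[-2, 4, 2], [-3, 6, 1], [-3, 4, 3]].
det(A - λI) = 0 gives eigenvalues λ = 1, 4, 2.
For λ=1: eigenvector (2,1,1).
For λ=4: eigenvector (-1,-1,-1).
For λ=2: eigenvector (2,1,2).
General solution: C_1e^(t)(2,1,1) + C_2e^(4t)(-1,-1,-1) + C_3e^(2t)(2,1,2).

u(t) = 2C_1e^(t) - C_2e^(4t) + 2C_3e^(2t), v(t) = C_1e^(t) - C_2e^(4t) + C_3e^(2t), w(t) = C_1e^(t) - C_2e^(4t) + 2C_3e^(2t)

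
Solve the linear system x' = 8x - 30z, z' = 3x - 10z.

x(t) = -K_1e^(-t)sin(3t) + 3K_1e^(-t)cos(3t) + 3K_2e^(-t)sin(3t) + K_2e^(-t)cos(3t), z(t) = K_1e^(-t)cos(3t) + K_2e^(-t)sin(3t)

Coefficient matrix A = [[8, -30], [3, -10]].
Characteristic polynomial det(A - λI) = λ^2 + 2λ + 10 = 0.
Eigenvalues λ = -1 ± 3i (complex conjugate pair).
For λ=-1+3i: an eigenvector is (3,1) - i(-1,0) = (3 + i, 1).
A real fundamental pair from Re and Im of e^((-1+3i)t)v: X_1 = e^(-t)(cos(3t)·(3,1) + sin(3t)·(-1,0)), X_2 = e^(-t)(sin(3t)·(3,1) - cos(3t)·(-1,0)).
General solution: K_1X_1 + K_2X_2.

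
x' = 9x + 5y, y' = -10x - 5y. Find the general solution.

x(t) = 2K_1e^(2t)sin(t) + K_1e^(2t)cos(t) + K_2e^(2t)sin(t) - 2K_2e^(2t)cos(t), y(t) = -3K_1e^(2t)sin(t) - K_1e^(2t)cos(t) - K_2e^(2t)sin(t) + 3K_2e^(2t)cos(t)

Coefficient matrix A = [[9, 5], [-10, -5]].
Characteristic polynomial det(A - λI) = λ^2 - 4λ + 5 = 0.
Eigenvalues λ = 2 ± i (complex conjugate pair).
For λ=2+i: an eigenvector is (1,-1) - i(2,-3) = (1 - 2i, -1 + 3i).
A real fundamental pair from Re and Im of e^((2+i)t)v: X_1 = e^(2t)(cos(t)·(1,-1) + sin(t)·(2,-3)), X_2 = e^(2t)(sin(t)·(1,-1) - cos(t)·(2,-3)).
General solution: K_1X_1 + K_2X_2.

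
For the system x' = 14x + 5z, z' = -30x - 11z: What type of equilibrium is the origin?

saddle

A = [[14,5],[-30,-11]]; det(A-λI) = λ^2 - 3λ - 4.
λ = -1, 4: opposite signs.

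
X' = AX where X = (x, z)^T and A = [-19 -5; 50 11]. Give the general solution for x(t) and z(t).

Coefficient matrix A = [[-19, -5], [50, 11]].
Characteristic polynomial det(A - λI) = λ^2 + 8λ + 41 = 0.
Eigenvalues λ = -4 ± 5i (complex conjugate pair).
For λ=-4+5i: an eigenvector is (-1,3) - i(0,-1) = (-1, 3 + i).
A real fundamental pair from Re and Im of e^((-4+5i)t)v: X_1 = e^(-4t)(cos(5t)·(-1,3) + sin(5t)·(0,-1)), X_2 = e^(-4t)(sin(5t)·(-1,3) - cos(5t)·(0,-1)).
General solution: K_1X_1 + K_2X_2.

x(t) = -K_1e^(-4t)cos(5t) - K_2e^(-4t)sin(5t), z(t) = -K_1e^(-4t)sin(5t) + 3K_1e^(-4t)cos(5t) + 3K_2e^(-4t)sin(5t) + K_2e^(-4t)cos(5t)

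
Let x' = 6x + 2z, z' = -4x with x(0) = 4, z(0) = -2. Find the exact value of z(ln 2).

A = [[6,2],[-4,0]]; eigenvalues λ = 4, 2.
Eigenvectors: (-1,1) for λ=4, (-1,2) for λ=2.
From the initial condition, c_1 = -6, c_2 = 2.
z(ln 2) = (-6)(2^4)(1) + (2)(2^2)(2) = -80.

-80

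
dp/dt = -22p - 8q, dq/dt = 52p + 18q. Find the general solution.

Coefficient matrix A = [[-22, -8], [52, 18]].
Characteristic polynomial det(A - λI) = λ^2 + 4λ + 20 = 0.
Eigenvalues λ = -2 ± 4i (complex conjugate pair).
For λ=-2+4i: an eigenvector is (1,-2) - i(-1,3) = (1 + i, -2 - 3i).
A real fundamental pair from Re and Im of e^((-2+4i)t)v: X_1 = e^(-2t)(cos(4t)·(1,-2) + sin(4t)·(-1,3)), X_2 = e^(-2t)(sin(4t)·(1,-2) - cos(4t)·(-1,3)).
General solution: c_1X_1 + c_2X_2.

p(t) = -c_1e^(-2t)sin(4t) + c_1e^(-2t)cos(4t) + c_2e^(-2t)sin(4t) + c_2e^(-2t)cos(4t), q(t) = 3c_1e^(-2t)sin(4t) - 2c_1e^(-2t)cos(4t) - 2c_2e^(-2t)sin(4t) - 3c_2e^(-2t)cos(4t)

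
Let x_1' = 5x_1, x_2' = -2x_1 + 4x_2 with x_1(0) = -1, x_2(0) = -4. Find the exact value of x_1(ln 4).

A = [[5,0],[-2,4]]; eigenvalues λ = 5, 4.
Eigenvectors: (1,-2) for λ=5, (0,-1) for λ=4.
From the initial condition, c_1 = -1, c_2 = 6.
x_1(ln 4) = (-1)(4^5)(1) + (6)(4^4)(0) = -1024.

-1024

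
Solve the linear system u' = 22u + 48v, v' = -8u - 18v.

u(t) = -2c_1e^(-2t) + 3c_2e^(6t), v(t) = c_1e^(-2t) - c_2e^(6t)

Coefficient matrix A = [[22, 48], [-8, -18]].
Characteristic polynomial det(A - λI) = λ^2 - 4λ - 12 = 0.
Eigenvalues λ = -2, 6.
For λ=-2: (A-λI) row 1 is [24, 48], so an eigenvector is (-2, 1).
For λ=6: (A-λI) row 1 is [16, 48], so an eigenvector is (3, -1).
General solution: c_1e^(-2t)(-2,1) + c_2e^(6t)(3,-1).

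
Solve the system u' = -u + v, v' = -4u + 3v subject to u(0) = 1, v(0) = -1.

Coefficient matrix A = [[-1, 1], [-4, 3]].
Characteristic polynomial det(A - λI) = λ^2 - 2λ + 1 = 0.
Single eigenvalue λ = 1 with algebraic multiplicity 2.
Eigenvector v = (1,2); generalized eigenvector w with (A-λI)w=v is (1,3).
General solution: e^(t)[K_1·v + K_2·(t·v + w)].
Applying u(0)=1, v(0)=-1 gives K_1=4, K_2=-3.

u(t) = -3te^(t) + e^(t), v(t) = -6te^(t) - e^(t)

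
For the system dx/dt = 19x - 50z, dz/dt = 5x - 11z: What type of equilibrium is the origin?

unstable spiral

A = [[19,-50],[5,-11]]; det(A-λI) = λ^2 - 8λ + 41.
λ = 4 ± 5i: positive real part.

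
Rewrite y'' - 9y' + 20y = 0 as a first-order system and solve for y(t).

y(t) = C_1e^(4t) + C_2e^(5t)

Let x_1 = y, x_2 = y'. Then x_1' = x_2 and x_2' = -20x_1 + 9x_2.
A = [[0,1],[-20,9]]; det(A-λI) = λ^2 - 9λ + 20.
Eigenvalues λ = 4, 5 with eigenvectors (1,4), (1,5).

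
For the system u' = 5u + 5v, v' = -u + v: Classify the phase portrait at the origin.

A = [[5,5],[-1,1]]; det(A-λI) = λ^2 - 6λ + 10.
λ = 3 ± i: positive real part.

unstable spiral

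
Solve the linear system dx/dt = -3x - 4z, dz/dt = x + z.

x(t) = 2C_1e^(-t) + 2C_2te^(-t) - C_2e^(-t), z(t) = -C_1e^(-t) - C_2te^(-t)

Coefficient matrix A = [[-3, -4], [1, 1]].
Characteristic polynomial det(A - λI) = λ^2 + 2λ + 1 = 0.
Single eigenvalue λ = -1 with algebraic multiplicity 2.
Eigenvector v = (2,-1); generalized eigenvector w with (A-λI)w=v is (-1,0).
General solution: e^(-t)[C_1·v + C_2·(t·v + w)].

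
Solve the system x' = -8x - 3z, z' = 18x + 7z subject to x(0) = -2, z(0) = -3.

x(t) = 7e^(t) - 9e^(-2t), z(t) = -21e^(t) + 18e^(-2t)

Coefficient matrix A = [[-8, -3], [18, 7]].
Characteristic polynomial det(A - λI) = λ^2 + λ - 2 = 0.
Eigenvalues λ = 1, -2.
For λ=1: (A-λI) row 1 is [-9, -3], so an eigenvector is (1, -3).
For λ=-2: (A-λI) row 1 is [-6, -3], so an eigenvector is (1, -2).
General solution: K_1e^(t)(1,-3) + K_2e^(-2t)(1,-2).
Applying x(0)=-2, z(0)=-3 gives K_1=7, K_2=-9.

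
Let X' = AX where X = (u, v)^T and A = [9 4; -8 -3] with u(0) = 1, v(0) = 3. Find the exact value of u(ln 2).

152

A = [[9,4],[-8,-3]]; eigenvalues λ = 5, 1.
Eigenvectors: (-1,1) for λ=5, (-1,2) for λ=1.
From the initial condition, c_1 = -5, c_2 = 4.
u(ln 2) = (-5)(2^5)(-1) + (4)(2^1)(-1) = 152.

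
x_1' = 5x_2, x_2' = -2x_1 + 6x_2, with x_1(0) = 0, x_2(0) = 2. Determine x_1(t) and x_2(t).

Coefficient matrix A = [[0, 5], [-2, 6]].
Characteristic polynomial det(A - λI) = λ^2 - 6λ + 10 = 0.
Eigenvalues λ = 3 ± i (complex conjugate pair).
For λ=3+i: an eigenvector is (-2,-1) - i(1,1) = (-2 - i, -1 - i).
A real fundamental pair from Re and Im of e^((3+i)t)v: X_1 = e^(3t)(cos(t)·(-2,-1) + sin(t)·(1,1)), X_2 = e^(3t)(sin(t)·(-2,-1) - cos(t)·(1,1)).
General solution: C_1X_1 + C_2X_2.
Applying x_1(0)=0, x_2(0)=2 gives C_1=2, C_2=-4.

x_1(t) = 10e^(3t)sin(t), x_2(t) = 6e^(3t)sin(t) + 2e^(3t)cos(t)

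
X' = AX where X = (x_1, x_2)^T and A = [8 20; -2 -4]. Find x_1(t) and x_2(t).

x_1(t) = -K_1e^(2t)sin(2t) + 3K_1e^(2t)cos(2t) + 3K_2e^(2t)sin(2t) + K_2e^(2t)cos(2t), x_2(t) = -K_1e^(2t)cos(2t) - K_2e^(2t)sin(2t)

Coefficient matrix A = [[8, 20], [-2, -4]].
Characteristic polynomial det(A - λI) = λ^2 - 4λ + 8 = 0.
Eigenvalues λ = 2 ± 2i (complex conjugate pair).
For λ=2+2i: an eigenvector is (3,-1) - i(-1,0) = (3 + i, -1).
A real fundamental pair from Re and Im of e^((2+2i)t)v: X_1 = e^(2t)(cos(2t)·(3,-1) + sin(2t)·(-1,0)), X_2 = e^(2t)(sin(2t)·(3,-1) - cos(2t)·(-1,0)).
General solution: K_1X_1 + K_2X_2.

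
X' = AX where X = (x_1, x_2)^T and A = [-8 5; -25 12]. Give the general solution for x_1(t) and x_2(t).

x_1(t) = C_1e^(2t)cos(5t) + C_2e^(2t)sin(5t), x_2(t) = -C_1e^(2t)sin(5t) + 2C_1e^(2t)cos(5t) + 2C_2e^(2t)sin(5t) + C_2e^(2t)cos(5t)

Coefficient matrix A = [[-8, 5], [-25, 12]].
Characteristic polynomial det(A - λI) = λ^2 - 4λ + 29 = 0.
Eigenvalues λ = 2 ± 5i (complex conjugate pair).
For λ=2+5i: an eigenvector is (1,2) - i(0,-1) = (1, 2 + i).
A real fundamental pair from Re and Im of e^((2+5i)t)v: X_1 = e^(2t)(cos(5t)·(1,2) + sin(5t)·(0,-1)), X_2 = e^(2t)(sin(5t)·(1,2) - cos(5t)·(0,-1)).
General solution: C_1X_1 + C_2X_2.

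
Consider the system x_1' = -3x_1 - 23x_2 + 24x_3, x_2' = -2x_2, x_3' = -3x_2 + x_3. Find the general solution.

Coefficient matrix A = [[-3, -23, 24], [0, -2, 0], [0, -3, 1]].
det(A - λI) = 0 gives eigenvalues λ = -3, 1, -2.
For λ=-3: eigenvector (1,0,0).
For λ=1: eigenvector (6,0,1).
For λ=-2: eigenvector (1,1,1).
General solution: C_1e^(-3t)(1,0,0) + C_2e^(t)(6,0,1) + C_3e^(-2t)(1,1,1).

x_1(t) = C_1e^(-3t) + 6C_2e^(t) + C_3e^(-2t), x_2(t) = C_3e^(-2t), x_3(t) = C_2e^(t) + C_3e^(-2t)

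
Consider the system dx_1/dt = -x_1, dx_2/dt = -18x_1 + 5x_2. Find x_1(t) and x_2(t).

x_1(t) = -C_1e^(-t), x_2(t) = -3C_1e^(-t) - C_2e^(5t)

Coefficient matrix A = [[-1, 0], [-18, 5]].
Characteristic polynomial det(A - λI) = λ^2 - 4λ - 5 = 0.
Eigenvalues λ = -1, 5.
For λ=-1: (A-λI) row 2 is [-18, 6], so an eigenvector is (-1, -3).
For λ=5: (A-λI) row 1 is [-6, 0], so an eigenvector is (0, -1).
General solution: C_1e^(-t)(-1,-3) + C_2e^(5t)(0,-1).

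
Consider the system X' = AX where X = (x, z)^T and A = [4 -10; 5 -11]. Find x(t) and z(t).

Coefficient matrix A = [[4, -10], [5, -11]].
Characteristic polynomial det(A - λI) = λ^2 + 7λ + 6 = 0.
Eigenvalues λ = -6, -1.
For λ=-6: (A-λI) row 1 is [10, -10], so an eigenvector is (-1, -1).
For λ=-1: (A-λI) row 1 is [5, -10], so an eigenvector is (-2, -1).
General solution: C_1e^(-6t)(-1,-1) + C_2e^(-t)(-2,-1).

x(t) = -C_1e^(-6t) - 2C_2e^(-t), z(t) = -C_1e^(-6t) - C_2e^(-t)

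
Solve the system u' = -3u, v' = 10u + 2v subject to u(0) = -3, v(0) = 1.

Coefficient matrix A = [[-3, 0], [10, 2]].
Characteristic polynomial det(A - λI) = λ^2 + λ - 6 = 0.
Eigenvalues λ = 2, -3.
For λ=2: (A-λI) row 1 is [-5, 0], so an eigenvector is (0, 1).
For λ=-3: (A-λI) row 2 is [10, 5], so an eigenvector is (1, -2).
General solution: c_1e^(2t)(0,1) + c_2e^(-3t)(1,-2).
Applying u(0)=-3, v(0)=1 gives c_1=-5, c_2=-3.

u(t) = -3e^(-3t), v(t) = -5e^(2t) + 6e^(-3t)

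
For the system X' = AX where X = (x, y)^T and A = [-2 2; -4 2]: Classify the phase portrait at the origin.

center

A = [[-2,2],[-4,2]]; det(A-λI) = λ^2 + 4.
λ = 0 ± 2i: zero real part.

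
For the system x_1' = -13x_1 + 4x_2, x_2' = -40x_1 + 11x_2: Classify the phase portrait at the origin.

A = [[-13,4],[-40,11]]; det(A-λI) = λ^2 + 2λ + 17.
λ = -1 ± 4i: negative real part.

stable spiral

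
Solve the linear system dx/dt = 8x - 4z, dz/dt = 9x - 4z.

x(t) = 2K_1e^(2t) + 2K_2te^(2t) + K_2e^(2t), z(t) = 3K_1e^(2t) + 3K_2te^(2t) + K_2e^(2t)

Coefficient matrix A = [[8, -4], [9, -4]].
Characteristic polynomial det(A - λI) = λ^2 - 4λ + 4 = 0.
Single eigenvalue λ = 2 with algebraic multiplicity 2.
Eigenvector v = (2,3); generalized eigenvector w with (A-λI)w=v is (1,1).
General solution: e^(2t)[K_1·v + K_2·(t·v + w)].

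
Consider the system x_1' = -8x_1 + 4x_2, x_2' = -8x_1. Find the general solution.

Coefficient matrix A = [[-8, 4], [-8, 0]].
Characteristic polynomial det(A - λI) = λ^2 + 8λ + 32 = 0.
Eigenvalues λ = -4 ± 4i (complex conjugate pair).
For λ=-4+4i: an eigenvector is (1,1) - i(0,-1) = (1, 1 + i).
A real fundamental pair from Re and Im of e^((-4+4i)t)v: X_1 = e^(-4t)(cos(4t)·(1,1) + sin(4t)·(0,-1)), X_2 = e^(-4t)(sin(4t)·(1,1) - cos(4t)·(0,-1)).
General solution: K_1X_1 + K_2X_2.

x_1(t) = K_1e^(-4t)cos(4t) + K_2e^(-4t)sin(4t), x_2(t) = -K_1e^(-4t)sin(4t) + K_1e^(-4t)cos(4t) + K_2e^(-4t)sin(4t) + K_2e^(-4t)cos(4t)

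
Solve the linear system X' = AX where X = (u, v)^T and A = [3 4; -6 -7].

u(t) = -2K_1e^(-3t) + K_2e^(-t), v(t) = 3K_1e^(-3t) - K_2e^(-t)

Coefficient matrix A = [[3, 4], [-6, -7]].
Characteristic polynomial det(A - λI) = λ^2 + 4λ + 3 = 0.
Eigenvalues λ = -3, -1.
For λ=-3: (A-λI) row 1 is [6, 4], so an eigenvector is (-2, 3).
For λ=-1: (A-λI) row 1 is [4, 4], so an eigenvector is (1, -1).
General solution: K_1e^(-3t)(-2,3) + K_2e^(-t)(1,-1).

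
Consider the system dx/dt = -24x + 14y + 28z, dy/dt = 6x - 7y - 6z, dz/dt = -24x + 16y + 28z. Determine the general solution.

Coefficient matrix A = [[-24, 14, 28], [6, -7, -6], [-24, 16, 28]].
det(A - λI) = 0 gives eigenvalues λ = 4, -4, -3.
For λ=4: eigenvector (1,0,1).
For λ=-4: eigenvector (0,-2,1).
For λ=-3: eigenvector (-2,-3,0).
General solution: C_1e^(4t)(1,0,1) + C_2e^(-4t)(0,-2,1) + C_3e^(-3t)(-2,-3,0).

x(t) = C_1e^(4t) - 2C_3e^(-3t), y(t) = -2C_2e^(-4t) - 3C_3e^(-3t), z(t) = C_1e^(4t) + C_2e^(-4t)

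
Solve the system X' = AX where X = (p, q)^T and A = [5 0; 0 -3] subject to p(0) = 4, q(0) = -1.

Coefficient matrix A = [[5, 0], [0, -3]].
Characteristic polynomial det(A - λI) = λ^2 - 2λ - 15 = 0.
Eigenvalues λ = -3, 5.
For λ=-3: (A-λI) row 1 is [8, 0], so an eigenvector is (0, -1).
For λ=5: (A-λI) row 2 is [0, -8], so an eigenvector is (1, 0).
General solution: c_1e^(-3t)(0,-1) + c_2e^(5t)(1,0).
Applying p(0)=4, q(0)=-1 gives c_1=1, c_2=4.

p(t) = 4e^(5t), q(t) = -e^(-3t)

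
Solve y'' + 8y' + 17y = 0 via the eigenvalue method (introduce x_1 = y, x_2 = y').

y(t) = C_1e^(-4t)cos(t) + C_2e^(-4t)sin(t)

Let x_1 = y, x_2 = y'. Then x_1' = x_2 and x_2' = -17x_1 - 8x_2.
A = [[0,1],[-17,-8]]; det(A-λI) = λ^2 + 8λ + 17.
Eigenvalues λ = -4 ± i.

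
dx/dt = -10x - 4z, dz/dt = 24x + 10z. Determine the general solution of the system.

x(t) = c_1e^(-2t) - c_2e^(2t), z(t) = -2c_1e^(-2t) + 3c_2e^(2t)

Coefficient matrix A = [[-10, -4], [24, 10]].
Characteristic polynomial det(A - λI) = λ^2 - 4 = 0.
Eigenvalues λ = -2, 2.
For λ=-2: (A-λI) row 1 is [-8, -4], so an eigenvector is (1, -2).
For λ=2: (A-λI) row 1 is [-12, -4], so an eigenvector is (-1, 3).
General solution: c_1e^(-2t)(1,-2) + c_2e^(2t)(-1,3).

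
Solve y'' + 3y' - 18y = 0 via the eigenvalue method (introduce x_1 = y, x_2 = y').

Let x_1 = y, x_2 = y'. Then x_1' = x_2 and x_2' = 18x_1 - 3x_2.
A = [[0,1],[18,-3]]; det(A-λI) = λ^2 + 3λ - 18.
Eigenvalues λ = 3, -6 with eigenvectors (1,3), (1,-6).

y(t) = C_1e^(3t) + C_2e^(-6t)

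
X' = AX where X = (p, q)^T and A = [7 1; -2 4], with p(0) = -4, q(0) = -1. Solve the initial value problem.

Coefficient matrix A = [[7, 1], [-2, 4]].
Characteristic polynomial det(A - λI) = λ^2 - 11λ + 30 = 0.
Eigenvalues λ = 5, 6.
For λ=5: (A-λI) row 1 is [2, 1], so an eigenvector is (1, -2).
For λ=6: (A-λI) row 1 is [1, 1], so an eigenvector is (-1, 1).
General solution: c_1e^(5t)(1,-2) + c_2e^(6t)(-1,1).
Applying p(0)=-4, q(0)=-1 gives c_1=5, c_2=9.

p(t) = -9e^(6t) + 5e^(5t), q(t) = 9e^(6t) - 10e^(5t)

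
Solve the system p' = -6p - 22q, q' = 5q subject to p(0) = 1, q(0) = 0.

Coefficient matrix A = [[-6, -22], [0, 5]].
Characteristic polynomial det(A - λI) = λ^2 + λ - 30 = 0.
Eigenvalues λ = -6, 5.
For λ=-6: (A-λI) row 1 is [0, -22], so an eigenvector is (1, 0).
For λ=5: (A-λI) row 1 is [-11, -22], so an eigenvector is (-2, 1).
General solution: C_1e^(-6t)(1,0) + C_2e^(5t)(-2,1).
Applying p(0)=1, q(0)=0 gives C_1=1, C_2=0.

p(t) = e^(-6t), q(t) = 0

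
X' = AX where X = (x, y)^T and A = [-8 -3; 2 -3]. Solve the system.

Coefficient matrix A = [[-8, -3], [2, -3]].
Characteristic polynomial det(A - λI) = λ^2 + 11λ + 30 = 0.
Eigenvalues λ = -5, -6.
For λ=-5: (A-λI) row 1 is [-3, -3], so an eigenvector is (-1, 1).
For λ=-6: (A-λI) row 1 is [-2, -3], so an eigenvector is (3, -2).
General solution: C_1e^(-5t)(-1,1) + C_2e^(-6t)(3,-2).

x(t) = -C_1e^(-5t) + 3C_2e^(-6t), y(t) = C_1e^(-5t) - 2C_2e^(-6t)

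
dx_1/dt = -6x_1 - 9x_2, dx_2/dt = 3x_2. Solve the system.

Coefficient matrix A = [[-6, -9], [0, 3]].
Characteristic polynomial det(A - λI) = λ^2 + 3λ - 18 = 0.
Eigenvalues λ = 3, -6.
For λ=3: (A-λI) row 1 is [-9, -9], so an eigenvector is (-1, 1).
For λ=-6: (A-λI) row 1 is [0, -9], so an eigenvector is (1, 0).
General solution: K_1e^(3t)(-1,1) + K_2e^(-6t)(1,0).

x_1(t) = -K_1e^(3t) + K_2e^(-6t), x_2(t) = K_1e^(3t)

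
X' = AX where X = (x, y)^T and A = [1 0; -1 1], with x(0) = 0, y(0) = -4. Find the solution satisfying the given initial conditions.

x(t) = 0, y(t) = -4e^(t)

Coefficient matrix A = [[1, 0], [-1, 1]].
Characteristic polynomial det(A - λI) = λ^2 - 2λ + 1 = 0.
Single eigenvalue λ = 1 with algebraic multiplicity 2.
Eigenvector v = (0,1); generalized eigenvector w with (A-λI)w=v is (-1,0).
General solution: e^(t)[c_1·v + c_2·(t·v + w)].
Applying x(0)=0, y(0)=-4 gives c_1=-4, c_2=0.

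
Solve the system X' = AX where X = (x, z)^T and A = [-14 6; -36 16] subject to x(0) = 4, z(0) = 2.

x(t) = -6e^(4t) + 10e^(-2t), z(t) = -18e^(4t) + 20e^(-2t)

Coefficient matrix A = [[-14, 6], [-36, 16]].
Characteristic polynomial det(A - λI) = λ^2 - 2λ - 8 = 0.
Eigenvalues λ = 4, -2.
For λ=4: (A-λI) row 1 is [-18, 6], so an eigenvector is (-1, -3).
For λ=-2: (A-λI) row 1 is [-12, 6], so an eigenvector is (1, 2).
General solution: K_1e^(4t)(-1,-3) + K_2e^(-2t)(1,2).
Applying x(0)=4, z(0)=2 gives K_1=6, K_2=10.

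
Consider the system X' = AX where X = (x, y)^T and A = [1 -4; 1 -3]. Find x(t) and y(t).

x(t) = 2c_1e^(-t) + 2c_2te^(-t) - c_2e^(-t), y(t) = c_1e^(-t) + c_2te^(-t) - c_2e^(-t)

Coefficient matrix A = [[1, -4], [1, -3]].
Characteristic polynomial det(A - λI) = λ^2 + 2λ + 1 = 0.
Single eigenvalue λ = -1 with algebraic multiplicity 2.
Eigenvector v = (2,1); generalized eigenvector w with (A-λI)w=v is (-1,-1).
General solution: e^(-t)[c_1·v + c_2·(t·v + w)].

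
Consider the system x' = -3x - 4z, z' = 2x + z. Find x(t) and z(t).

Coefficient matrix A = [[-3, -4], [2, 1]].
Characteristic polynomial det(A - λI) = λ^2 + 2λ + 5 = 0.
Eigenvalues λ = -1 ± 2i (complex conjugate pair).
For λ=-1+2i: an eigenvector is (-1,1) - i(-1,0) = (-1 + i, 1).
A real fundamental pair from Re and Im of e^((-1+2i)t)v: X_1 = e^(-t)(cos(2t)·(-1,1) + sin(2t)·(-1,0)), X_2 = e^(-t)(sin(2t)·(-1,1) - cos(2t)·(-1,0)).
General solution: K_1X_1 + K_2X_2.

x(t) = -K_1e^(-t)sin(2t) - K_1e^(-t)cos(2t) - K_2e^(-t)sin(2t) + K_2e^(-t)cos(2t), z(t) = K_1e^(-t)cos(2t) + K_2e^(-t)sin(2t)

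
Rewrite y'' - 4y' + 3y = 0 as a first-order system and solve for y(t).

y(t) = K_1e^(t) + K_2e^(3t)

Let x_1 = y, x_2 = y'. Then x_1' = x_2 and x_2' = -3x_1 + 4x_2.
A = [[0,1],[-3,4]]; det(A-λI) = λ^2 - 4λ + 3.
Eigenvalues λ = 1, 3 with eigenvectors (1,1), (1,3).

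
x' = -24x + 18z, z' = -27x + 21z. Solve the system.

x(t) = K_1e^(-6t) + 2K_2e^(3t), z(t) = K_1e^(-6t) + 3K_2e^(3t)

Coefficient matrix A = [[-24, 18], [-27, 21]].
Characteristic polynomial det(A - λI) = λ^2 + 3λ - 18 = 0.
Eigenvalues λ = -6, 3.
For λ=-6: (A-λI) row 1 is [-18, 18], so an eigenvector is (1, 1).
For λ=3: (A-λI) row 1 is [-27, 18], so an eigenvector is (2, 3).
General solution: K_1e^(-6t)(1,1) + K_2e^(3t)(2,3).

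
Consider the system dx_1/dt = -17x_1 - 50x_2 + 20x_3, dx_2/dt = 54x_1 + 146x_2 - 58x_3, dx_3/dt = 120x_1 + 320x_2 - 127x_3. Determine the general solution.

Coefficient matrix A = [[-17, -50, 20], [54, 146, -58], [120, 320, -127]].
det(A - λI) = 0 gives eigenvalues λ = 3, 1, -2.
For λ=3: eigenvector (1,-2,-4).
For λ=1: eigenvector (0,2,5).
For λ=-2: eigenvector (2,-7,-16).
General solution: c_1e^(3t)(1,-2,-4) + c_2e^(t)(0,2,5) + c_3e^(-2t)(2,-7,-16).

x_1(t) = c_1e^(3t) + 2c_3e^(-2t), x_2(t) = -2c_1e^(3t) + 2c_2e^(t) - 7c_3e^(-2t), x_3(t) = -4c_1e^(3t) + 5c_2e^(t) - 16c_3e^(-2t)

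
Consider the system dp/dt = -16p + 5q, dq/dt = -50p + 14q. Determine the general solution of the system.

p(t) = -c_1e^(-t)cos(5t) - c_2e^(-t)sin(5t), q(t) = c_1e^(-t)sin(5t) - 3c_1e^(-t)cos(5t) - 3c_2e^(-t)sin(5t) - c_2e^(-t)cos(5t)

Coefficient matrix A = [[-16, 5], [-50, 14]].
Characteristic polynomial det(A - λI) = λ^2 + 2λ + 26 = 0.
Eigenvalues λ = -1 ± 5i (complex conjugate pair).
For λ=-1+5i: an eigenvector is (-1,-3) - i(0,1) = (-1, -3 - i).
A real fundamental pair from Re and Im of e^((-1+5i)t)v: X_1 = e^(-t)(cos(5t)·(-1,-3) + sin(5t)·(0,1)), X_2 = e^(-t)(sin(5t)·(-1,-3) - cos(5t)·(0,1)).
General solution: c_1X_1 + c_2X_2.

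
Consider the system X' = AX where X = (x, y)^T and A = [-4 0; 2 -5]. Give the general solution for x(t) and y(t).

x(t) = -c_1e^(-4t), y(t) = -2c_1e^(-4t) - c_2e^(-5t)

Coefficient matrix A = [[-4, 0], [2, -5]].
Characteristic polynomial det(A - λI) = λ^2 + 9λ + 20 = 0.
Eigenvalues λ = -4, -5.
For λ=-4: (A-λI) row 2 is [2, -1], so an eigenvector is (-1, -2).
For λ=-5: (A-λI) row 1 is [1, 0], so an eigenvector is (0, -1).
General solution: c_1e^(-4t)(-1,-2) + c_2e^(-5t)(0,-1).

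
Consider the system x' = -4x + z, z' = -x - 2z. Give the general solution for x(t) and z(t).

Coefficient matrix A = [[-4, 1], [-1, -2]].
Characteristic polynomial det(A - λI) = λ^2 + 6λ + 9 = 0.
Single eigenvalue λ = -3 with algebraic multiplicity 2.
Eigenvector v = (1,1); generalized eigenvector w with (A-λI)w=v is (1,2).
General solution: e^(-3t)[c_1·v + c_2·(t·v + w)].

x(t) = c_1e^(-3t) + c_2te^(-3t) + c_2e^(-3t), z(t) = c_1e^(-3t) + c_2te^(-3t) + 2c_2e^(-3t)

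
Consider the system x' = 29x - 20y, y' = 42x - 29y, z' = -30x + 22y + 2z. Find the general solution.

x(t) = 5c_1e^(t) + 2c_2e^(-t), y(t) = 7c_1e^(t) + 3c_2e^(-t), z(t) = -4c_1e^(t) - 2c_2e^(-t) + c_3e^(2t)

Coefficient matrix A = [[29, -20, 0], [42, -29, 0], [-30, 22, 2]].
det(A - λI) = 0 gives eigenvalues λ = 1, -1, 2.
For λ=1: eigenvector (5,7,-4).
For λ=-1: eigenvector (2,3,-2).
For λ=2: eigenvector (0,0,1).
General solution: c_1e^(t)(5,7,-4) + c_2e^(-t)(2,3,-2) + c_3e^(2t)(0,0,1).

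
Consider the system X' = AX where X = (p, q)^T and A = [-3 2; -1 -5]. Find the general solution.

p(t) = -c_1e^(-4t)sin(t) - c_1e^(-4t)cos(t) - c_2e^(-4t)sin(t) + c_2e^(-4t)cos(t), q(t) = c_1e^(-4t)sin(t) - c_2e^(-4t)cos(t)

Coefficient matrix A = [[-3, 2], [-1, -5]].
Characteristic polynomial det(A - λI) = λ^2 + 8λ + 17 = 0.
Eigenvalues λ = -4 ± i (complex conjugate pair).
For λ=-4+i: an eigenvector is (-1,0) - i(-1,1) = (-1 + i, 0 - i).
A real fundamental pair from Re and Im of e^((-4+i)t)v: X_1 = e^(-4t)(cos(t)·(-1,0) + sin(t)·(-1,1)), X_2 = e^(-4t)(sin(t)·(-1,0) - cos(t)·(-1,1)).
General solution: c_1X_1 + c_2X_2.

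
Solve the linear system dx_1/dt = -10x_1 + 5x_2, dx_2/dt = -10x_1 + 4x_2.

x_1(t) = c_1e^(-3t)sin(t) + 2c_1e^(-3t)cos(t) + 2c_2e^(-3t)sin(t) - c_2e^(-3t)cos(t), x_2(t) = c_1e^(-3t)sin(t) + 3c_1e^(-3t)cos(t) + 3c_2e^(-3t)sin(t) - c_2e^(-3t)cos(t)

Coefficient matrix A = [[-10, 5], [-10, 4]].
Characteristic polynomial det(A - λI) = λ^2 + 6λ + 10 = 0.
Eigenvalues λ = -3 ± i (complex conjugate pair).
For λ=-3+i: an eigenvector is (2,3) - i(1,1) = (2 - i, 3 - i).
A real fundamental pair from Re and Im of e^((-3+i)t)v: X_1 = e^(-3t)(cos(t)·(2,3) + sin(t)·(1,1)), X_2 = e^(-3t)(sin(t)·(2,3) - cos(t)·(1,1)).
General solution: c_1X_1 + c_2X_2.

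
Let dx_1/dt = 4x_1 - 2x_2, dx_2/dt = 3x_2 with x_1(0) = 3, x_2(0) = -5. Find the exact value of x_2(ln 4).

A = [[4,-2],[0,3]]; eigenvalues λ = 4, 3.
Eigenvectors: (-1,0) for λ=4, (2,1) for λ=3.
From the initial condition, c_1 = -13, c_2 = -5.
x_2(ln 4) = (-13)(4^4)(0) + (-5)(4^3)(1) = -320.

-320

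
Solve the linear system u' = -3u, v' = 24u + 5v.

u(t) = K_2e^(-3t), v(t) = K_1e^(5t) - 3K_2e^(-3t)

Coefficient matrix A = [[-3, 0], [24, 5]].
Characteristic polynomial det(A - λI) = λ^2 - 2λ - 15 = 0.
Eigenvalues λ = 5, -3.
For λ=5: (A-λI) row 1 is [-8, 0], so an eigenvector is (0, 1).
For λ=-3: (A-λI) row 2 is [24, 8], so an eigenvector is (1, -3).
General solution: K_1e^(5t)(0,1) + K_2e^(-3t)(1,-3).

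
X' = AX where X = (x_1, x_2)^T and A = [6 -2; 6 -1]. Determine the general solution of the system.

x_1(t) = -c_1e^(2t) - 2c_2e^(3t), x_2(t) = -2c_1e^(2t) - 3c_2e^(3t)

Coefficient matrix A = [[6, -2], [6, -1]].
Characteristic polynomial det(A - λI) = λ^2 - 5λ + 6 = 0.
Eigenvalues λ = 2, 3.
For λ=2: (A-λI) row 1 is [4, -2], so an eigenvector is (-1, -2).
For λ=3: (A-λI) row 1 is [3, -2], so an eigenvector is (-2, -3).
General solution: c_1e^(2t)(-1,-2) + c_2e^(3t)(-2,-3).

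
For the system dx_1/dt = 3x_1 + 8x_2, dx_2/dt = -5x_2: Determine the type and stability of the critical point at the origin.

saddle

A = [[3,8],[0,-5]]; det(A-λI) = λ^2 + 2λ - 15.
λ = 3, -5: opposite signs.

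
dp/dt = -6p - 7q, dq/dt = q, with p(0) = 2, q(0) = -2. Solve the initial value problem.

p(t) = 2e^(t), q(t) = -2e^(t)

Coefficient matrix A = [[-6, -7], [0, 1]].
Characteristic polynomial det(A - λI) = λ^2 + 5λ - 6 = 0.
Eigenvalues λ = -6, 1.
For λ=-6: (A-λI) row 1 is [0, -7], so an eigenvector is (1, 0).
For λ=1: (A-λI) row 1 is [-7, -7], so an eigenvector is (1, -1).
General solution: c_1e^(-6t)(1,0) + c_2e^(t)(1,-1).
Applying p(0)=2, q(0)=-2 gives c_1=0, c_2=2.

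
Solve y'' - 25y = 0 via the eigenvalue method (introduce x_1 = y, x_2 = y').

y(t) = K_1e^(-5t) + K_2e^(5t)

Let x_1 = y, x_2 = y'. Then x_1' = x_2 and x_2' = 25x_1.
A = [[0,1],[25,0]]; det(A-λI) = λ^2 - 25.
Eigenvalues λ = -5, 5 with eigenvectors (1,-5), (1,5).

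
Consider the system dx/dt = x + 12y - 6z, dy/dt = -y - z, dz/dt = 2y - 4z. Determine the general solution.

x(t) = -2K_1e^(-2t) + K_3e^(t), y(t) = K_1e^(-2t) - K_2e^(-3t), z(t) = K_1e^(-2t) - 2K_2e^(-3t)

Coefficient matrix A = [[1, 12, -6], [0, -1, -1], [0, 2, -4]].
det(A - λI) = 0 gives eigenvalues λ = -2, -3, 1.
For λ=-2: eigenvector (-2,1,1).
For λ=-3: eigenvector (0,-1,-2).
For λ=1: eigenvector (1,0,0).
General solution: K_1e^(-2t)(-2,1,1) + K_2e^(-3t)(0,-1,-2) + K_3e^(t)(1,0,0).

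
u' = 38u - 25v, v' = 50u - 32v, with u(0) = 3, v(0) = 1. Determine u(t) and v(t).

u(t) = 16e^(3t)sin(5t) + 3e^(3t)cos(5t), v(t) = 23e^(3t)sin(5t) + e^(3t)cos(5t)

Coefficient matrix A = [[38, -25], [50, -32]].
Characteristic polynomial det(A - λI) = λ^2 - 6λ + 34 = 0.
Eigenvalues λ = 3 ± 5i (complex conjugate pair).
For λ=3+5i: an eigenvector is (1,1) - i(2,3) = (1 - 2i, 1 - 3i).
A real fundamental pair from Re and Im of e^((3+5i)t)v: X_1 = e^(3t)(cos(5t)·(1,1) + sin(5t)·(2,3)), X_2 = e^(3t)(sin(5t)·(1,1) - cos(5t)·(2,3)).
General solution: C_1X_1 + C_2X_2.
Applying u(0)=3, v(0)=1 gives C_1=7, C_2=2.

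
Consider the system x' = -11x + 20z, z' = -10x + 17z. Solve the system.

Coefficient matrix A = [[-11, 20], [-10, 17]].
Characteristic polynomial det(A - λI) = λ^2 - 6λ + 13 = 0.
Eigenvalues λ = 3 ± 2i (complex conjugate pair).
For λ=3+2i: an eigenvector is (-3,-2) - i(1,1) = (-3 - i, -2 - i).
A real fundamental pair from Re and Im of e^((3+2i)t)v: X_1 = e^(3t)(cos(2t)·(-3,-2) + sin(2t)·(1,1)), X_2 = e^(3t)(sin(2t)·(-3,-2) - cos(2t)·(1,1)).
General solution: C_1X_1 + C_2X_2.

x(t) = C_1e^(3t)sin(2t) - 3C_1e^(3t)cos(2t) - 3C_2e^(3t)sin(2t) - C_2e^(3t)cos(2t), z(t) = C_1e^(3t)sin(2t) - 2C_1e^(3t)cos(2t) - 2C_2e^(3t)sin(2t) - C_2e^(3t)cos(2t)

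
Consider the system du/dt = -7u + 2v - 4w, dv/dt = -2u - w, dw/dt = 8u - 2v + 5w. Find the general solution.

Coefficient matrix A = [[-7, 2, -4], [-2, 0, -1], [8, -2, 5]].
det(A - λI) = 0 gives eigenvalues λ = 1, -1, -2.
For λ=1: eigenvector (1,0,-2).
For λ=-1: eigenvector (1,1,-1).
For λ=-2: eigenvector (-2,-1,2).
General solution: K_1e^(t)(1,0,-2) + K_2e^(-t)(1,1,-1) + K_3e^(-2t)(-2,-1,2).

u(t) = K_1e^(t) + K_2e^(-t) - 2K_3e^(-2t), v(t) = K_2e^(-t) - K_3e^(-2t), w(t) = -2K_1e^(t) - K_2e^(-t) + 2K_3e^(-2t)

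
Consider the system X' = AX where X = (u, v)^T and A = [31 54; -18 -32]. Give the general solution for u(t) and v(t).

u(t) = 3C_1e^(-5t) - 2C_2e^(4t), v(t) = -2C_1e^(-5t) + C_2e^(4t)

Coefficient matrix A = [[31, 54], [-18, -32]].
Characteristic polynomial det(A - λI) = λ^2 + λ - 20 = 0.
Eigenvalues λ = -5, 4.
For λ=-5: (A-λI) row 1 is [36, 54], so an eigenvector is (3, -2).
For λ=4: (A-λI) row 1 is [27, 54], so an eigenvector is (-2, 1).
General solution: C_1e^(-5t)(3,-2) + C_2e^(4t)(-2,1).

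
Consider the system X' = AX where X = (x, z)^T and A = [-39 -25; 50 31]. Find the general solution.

Coefficient matrix A = [[-39, -25], [50, 31]].
Characteristic polynomial det(A - λI) = λ^2 + 8λ + 41 = 0.
Eigenvalues λ = -4 ± 5i (complex conjugate pair).
For λ=-4+5i: an eigenvector is (2,-3) - i(1,-1) = (2 - i, -3 + i).
A real fundamental pair from Re and Im of e^((-4+5i)t)v: X_1 = e^(-4t)(cos(5t)·(2,-3) + sin(5t)·(1,-1)), X_2 = e^(-4t)(sin(5t)·(2,-3) - cos(5t)·(1,-1)).
General solution: c_1X_1 + c_2X_2.

x(t) = c_1e^(-4t)sin(5t) + 2c_1e^(-4t)cos(5t) + 2c_2e^(-4t)sin(5t) - c_2e^(-4t)cos(5t), z(t) = -c_1e^(-4t)sin(5t) - 3c_1e^(-4t)cos(5t) - 3c_2e^(-4t)sin(5t) + c_2e^(-4t)cos(5t)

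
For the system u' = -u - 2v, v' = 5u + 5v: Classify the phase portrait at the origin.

A = [[-1,-2],[5,5]]; det(A-λI) = λ^2 - 4λ + 5.
λ = 2 ± i: positive real part.

unstable spiral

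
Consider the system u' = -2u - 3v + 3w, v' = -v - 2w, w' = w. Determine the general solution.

Coefficient matrix A = [[-2, -3, 3], [0, -1, -2], [0, 0, 1]].
det(A - λI) = 0 gives eigenvalues λ = 1, -1, -2.
For λ=1: eigenvector (2,-1,1).
For λ=-1: eigenvector (-3,1,0).
For λ=-2: eigenvector (1,0,0).
General solution: C_1e^(t)(2,-1,1) + C_2e^(-t)(-3,1,0) + C_3e^(-2t)(1,0,0).

u(t) = 2C_1e^(t) - 3C_2e^(-t) + C_3e^(-2t), v(t) = -C_1e^(t) + C_2e^(-t), w(t) = C_1e^(t)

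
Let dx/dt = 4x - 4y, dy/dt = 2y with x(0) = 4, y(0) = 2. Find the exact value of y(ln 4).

32

A = [[4,-4],[0,2]]; eigenvalues λ = 2, 4.
Eigenvectors: (2,1) for λ=2, (-1,0) for λ=4.
From the initial condition, c_1 = 2, c_2 = 0.
y(ln 4) = (2)(4^2)(1) + (0)(4^4)(0) = 32.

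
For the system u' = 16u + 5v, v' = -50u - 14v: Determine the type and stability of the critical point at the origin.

A = [[16,5],[-50,-14]]; det(A-λI) = λ^2 - 2λ + 26.
λ = 1 ± 5i: positive real part.

unstable spiral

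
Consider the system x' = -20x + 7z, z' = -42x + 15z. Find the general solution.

x(t) = -c_1e^(-6t) - c_2e^(t), z(t) = -2c_1e^(-6t) - 3c_2e^(t)

Coefficient matrix A = [[-20, 7], [-42, 15]].
Characteristic polynomial det(A - λI) = λ^2 + 5λ - 6 = 0.
Eigenvalues λ = -6, 1.
For λ=-6: (A-λI) row 1 is [-14, 7], so an eigenvector is (-1, -2).
For λ=1: (A-λI) row 1 is [-21, 7], so an eigenvector is (-1, -3).
General solution: c_1e^(-6t)(-1,-2) + c_2e^(t)(-1,-3).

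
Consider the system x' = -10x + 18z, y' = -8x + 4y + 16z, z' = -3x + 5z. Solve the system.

Coefficient matrix A = [[-10, 0, 18], [-8, 4, 16], [-3, 0, 5]].
det(A - λI) = 0 gives eigenvalues λ = -1, 4, -4.
For λ=-1: eigenvector (2,0,1).
For λ=4: eigenvector (0,1,0).
For λ=-4: eigenvector (3,1,1).
General solution: C_1e^(-t)(2,0,1) + C_2e^(4t)(0,1,0) + C_3e^(-4t)(3,1,1).

x(t) = 2C_1e^(-t) + 3C_3e^(-4t), y(t) = C_2e^(4t) + C_3e^(-4t), z(t) = C_1e^(-t) + C_3e^(-4t)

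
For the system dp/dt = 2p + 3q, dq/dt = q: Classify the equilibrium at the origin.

unstable node

A = [[2,3],[0,1]]; det(A-λI) = λ^2 - 3λ + 2.
λ = 1, 2: both positive.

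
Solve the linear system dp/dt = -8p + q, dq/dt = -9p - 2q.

p(t) = c_1e^(-5t) + c_2te^(-5t), q(t) = 3c_1e^(-5t) + 3c_2te^(-5t) + c_2e^(-5t)

Coefficient matrix A = [[-8, 1], [-9, -2]].
Characteristic polynomial det(A - λI) = λ^2 + 10λ + 25 = 0.
Single eigenvalue λ = -5 with algebraic multiplicity 2.
Eigenvector v = (1,3); generalized eigenvector w with (A-λI)w=v is (0,1).
General solution: e^(-5t)[c_1·v + c_2·(t·v + w)].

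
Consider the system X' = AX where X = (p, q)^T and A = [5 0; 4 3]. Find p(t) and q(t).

p(t) = -K_1e^(5t), q(t) = -2K_1e^(5t) - K_2e^(3t)

Coefficient matrix A = [[5, 0], [4, 3]].
Characteristic polynomial det(A - λI) = λ^2 - 8λ + 15 = 0.
Eigenvalues λ = 5, 3.
For λ=5: (A-λI) row 2 is [4, -2], so an eigenvector is (-1, -2).
For λ=3: (A-λI) row 1 is [2, 0], so an eigenvector is (0, -1).
General solution: K_1e^(5t)(-1,-2) + K_2e^(3t)(0,-1).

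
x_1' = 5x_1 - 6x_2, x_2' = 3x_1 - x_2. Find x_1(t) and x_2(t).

x_1(t) = -c_1e^(2t)sin(3t) + c_1e^(2t)cos(3t) + c_2e^(2t)sin(3t) + c_2e^(2t)cos(3t), x_2(t) = c_1e^(2t)cos(3t) + c_2e^(2t)sin(3t)

Coefficient matrix A = [[5, -6], [3, -1]].
Characteristic polynomial det(A - λI) = λ^2 - 4λ + 13 = 0.
Eigenvalues λ = 2 ± 3i (complex conjugate pair).
For λ=2+3i: an eigenvector is (1,1) - i(-1,0) = (1 + i, 1).
A real fundamental pair from Re and Im of e^((2+3i)t)v: X_1 = e^(2t)(cos(3t)·(1,1) + sin(3t)·(-1,0)), X_2 = e^(2t)(sin(3t)·(1,1) - cos(3t)·(-1,0)).
General solution: c_1X_1 + c_2X_2.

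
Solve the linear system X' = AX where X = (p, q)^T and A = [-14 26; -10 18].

p(t) = -2K_1e^(2t)sin(2t) - 3K_1e^(2t)cos(2t) - 3K_2e^(2t)sin(2t) + 2K_2e^(2t)cos(2t), q(t) = -K_1e^(2t)sin(2t) - 2K_1e^(2t)cos(2t) - 2K_2e^(2t)sin(2t) + K_2e^(2t)cos(2t)

Coefficient matrix A = [[-14, 26], [-10, 18]].
Characteristic polynomial det(A - λI) = λ^2 - 4λ + 8 = 0.
Eigenvalues λ = 2 ± 2i (complex conjugate pair).
For λ=2+2i: an eigenvector is (-3,-2) - i(-2,-1) = (-3 + 2i, -2 + i).
A real fundamental pair from Re and Im of e^((2+2i)t)v: X_1 = e^(2t)(cos(2t)·(-3,-2) + sin(2t)·(-2,-1)), X_2 = e^(2t)(sin(2t)·(-3,-2) - cos(2t)·(-2,-1)).
General solution: K_1X_1 + K_2X_2.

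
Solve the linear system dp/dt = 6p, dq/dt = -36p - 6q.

p(t) = K_1e^(6t), q(t) = -3K_1e^(6t) - K_2e^(-6t)

Coefficient matrix A = [[6, 0], [-36, -6]].
Characteristic polynomial det(A - λI) = λ^2 - 36 = 0.
Eigenvalues λ = 6, -6.
For λ=6: (A-λI) row 2 is [-36, -12], so an eigenvector is (1, -3).
For λ=-6: (A-λI) row 1 is [12, 0], so an eigenvector is (0, -1).
General solution: K_1e^(6t)(1,-3) + K_2e^(-6t)(0,-1).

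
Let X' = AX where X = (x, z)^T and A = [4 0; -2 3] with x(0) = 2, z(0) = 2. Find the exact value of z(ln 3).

-162

A = [[4,0],[-2,3]]; eigenvalues λ = 3, 4.
Eigenvectors: (0,1) for λ=3, (-1,2) for λ=4.
From the initial condition, c_1 = 6, c_2 = -2.
z(ln 3) = (6)(3^3)(1) + (-2)(3^4)(2) = -162.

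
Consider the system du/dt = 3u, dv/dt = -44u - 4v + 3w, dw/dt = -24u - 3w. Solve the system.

u(t) = C_1e^(3t), v(t) = -8C_1e^(3t) + C_2e^(-4t) + 3C_3e^(-3t), w(t) = -4C_1e^(3t) + C_3e^(-3t)

Coefficient matrix A = [[3, 0, 0], [-44, -4, 3], [-24, 0, -3]].
det(A - λI) = 0 gives eigenvalues λ = 3, -4, -3.
For λ=3: eigenvector (1,-8,-4).
For λ=-4: eigenvector (0,1,0).
For λ=-3: eigenvector (0,3,1).
General solution: C_1e^(3t)(1,-8,-4) + C_2e^(-4t)(0,1,0) + C_3e^(-3t)(0,3,1).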